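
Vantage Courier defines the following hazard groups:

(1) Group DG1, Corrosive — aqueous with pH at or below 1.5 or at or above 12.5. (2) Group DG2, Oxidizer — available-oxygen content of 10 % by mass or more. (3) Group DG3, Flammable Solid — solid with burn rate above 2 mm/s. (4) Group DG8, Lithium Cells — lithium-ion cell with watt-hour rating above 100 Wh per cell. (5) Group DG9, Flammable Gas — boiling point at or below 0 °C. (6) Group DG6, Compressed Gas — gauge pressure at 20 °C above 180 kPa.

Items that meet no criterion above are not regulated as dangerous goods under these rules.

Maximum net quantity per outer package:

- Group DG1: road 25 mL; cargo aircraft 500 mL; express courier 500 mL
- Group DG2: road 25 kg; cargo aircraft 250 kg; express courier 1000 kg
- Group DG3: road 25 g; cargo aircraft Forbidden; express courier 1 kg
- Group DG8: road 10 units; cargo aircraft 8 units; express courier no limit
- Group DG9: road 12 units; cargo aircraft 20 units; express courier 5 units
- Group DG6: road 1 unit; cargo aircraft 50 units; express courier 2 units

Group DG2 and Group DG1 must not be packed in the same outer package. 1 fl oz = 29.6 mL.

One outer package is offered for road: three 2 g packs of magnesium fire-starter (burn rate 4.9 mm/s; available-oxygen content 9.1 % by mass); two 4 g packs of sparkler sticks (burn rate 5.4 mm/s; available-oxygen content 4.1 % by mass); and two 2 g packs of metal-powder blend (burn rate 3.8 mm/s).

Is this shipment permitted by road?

Yes

The magnesium fire-starter has burn rate 4.9 mm/s, which is > 2 mm/s, so it is Group DG3 (Flammable Solid).
Burn rate 5.4 mm/s meets the Group DG3 criterion (Flammable Solid), so the sparkler sticks are Group DG3.
With burn rate 3.8 mm/s (> 2 mm/s), the metal-powder blend falls in Group DG3.
Total Group DG3: (three 2 g packs = 6 g) + (two 4 g packs = 8 g) + (two 2 g packs = 4 g) = 18 g.
18 g ≤ 25 g (road limit, Group DG3) — within limit.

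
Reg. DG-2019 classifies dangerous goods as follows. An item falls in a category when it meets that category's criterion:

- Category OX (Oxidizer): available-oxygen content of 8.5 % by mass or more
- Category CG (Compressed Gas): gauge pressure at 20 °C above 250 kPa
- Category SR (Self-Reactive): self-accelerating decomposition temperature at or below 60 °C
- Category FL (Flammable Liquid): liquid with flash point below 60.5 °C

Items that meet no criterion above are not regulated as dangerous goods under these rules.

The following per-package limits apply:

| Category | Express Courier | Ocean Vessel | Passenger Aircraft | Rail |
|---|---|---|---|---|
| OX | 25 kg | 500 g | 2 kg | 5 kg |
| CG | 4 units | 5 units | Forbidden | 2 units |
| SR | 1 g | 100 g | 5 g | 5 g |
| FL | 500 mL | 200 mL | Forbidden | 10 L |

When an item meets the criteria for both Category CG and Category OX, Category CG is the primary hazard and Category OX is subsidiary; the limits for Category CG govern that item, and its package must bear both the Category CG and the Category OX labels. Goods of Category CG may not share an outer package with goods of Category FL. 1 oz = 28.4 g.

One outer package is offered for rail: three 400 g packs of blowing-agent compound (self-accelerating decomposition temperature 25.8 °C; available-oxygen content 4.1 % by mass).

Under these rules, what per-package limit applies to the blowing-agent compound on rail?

5 g

The blowing-agent compound has self-accelerating decomposition temperature 25.8 °C, which is ≤ 60 °C, so it is Category SR (Self-Reactive).
The rail limit for Category SR is 5 g.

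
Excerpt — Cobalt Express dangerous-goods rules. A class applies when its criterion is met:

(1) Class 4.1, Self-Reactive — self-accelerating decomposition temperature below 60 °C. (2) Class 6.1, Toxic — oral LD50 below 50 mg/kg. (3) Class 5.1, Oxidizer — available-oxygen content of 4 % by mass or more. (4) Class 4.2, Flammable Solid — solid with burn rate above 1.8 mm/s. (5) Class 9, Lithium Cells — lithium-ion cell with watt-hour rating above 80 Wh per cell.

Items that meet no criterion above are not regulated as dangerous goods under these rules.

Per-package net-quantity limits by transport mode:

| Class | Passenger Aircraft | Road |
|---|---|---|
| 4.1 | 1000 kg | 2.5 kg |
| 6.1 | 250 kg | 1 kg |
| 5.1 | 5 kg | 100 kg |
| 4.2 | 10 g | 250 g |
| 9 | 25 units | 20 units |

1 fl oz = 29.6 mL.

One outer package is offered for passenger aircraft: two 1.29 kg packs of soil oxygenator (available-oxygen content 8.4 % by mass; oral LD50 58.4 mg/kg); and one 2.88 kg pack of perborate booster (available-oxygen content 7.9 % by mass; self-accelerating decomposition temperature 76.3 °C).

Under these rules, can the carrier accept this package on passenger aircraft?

No

Soil oxygenator: available-oxygen content 8.4 % by mass ≥ 4 % by mass → Class 5.1 (Oxidizer).
With available-oxygen content 7.9 % by mass (≥ 4 % by mass), the perborate booster falls in Class 5.1.
Total Class 5.1: (two 1.29 kg packs = 2.58 kg) + 2.88 kg = 5.46 kg.
5.46 kg > 5 kg (passenger aircraft limit, Class 5.1) — over the limit.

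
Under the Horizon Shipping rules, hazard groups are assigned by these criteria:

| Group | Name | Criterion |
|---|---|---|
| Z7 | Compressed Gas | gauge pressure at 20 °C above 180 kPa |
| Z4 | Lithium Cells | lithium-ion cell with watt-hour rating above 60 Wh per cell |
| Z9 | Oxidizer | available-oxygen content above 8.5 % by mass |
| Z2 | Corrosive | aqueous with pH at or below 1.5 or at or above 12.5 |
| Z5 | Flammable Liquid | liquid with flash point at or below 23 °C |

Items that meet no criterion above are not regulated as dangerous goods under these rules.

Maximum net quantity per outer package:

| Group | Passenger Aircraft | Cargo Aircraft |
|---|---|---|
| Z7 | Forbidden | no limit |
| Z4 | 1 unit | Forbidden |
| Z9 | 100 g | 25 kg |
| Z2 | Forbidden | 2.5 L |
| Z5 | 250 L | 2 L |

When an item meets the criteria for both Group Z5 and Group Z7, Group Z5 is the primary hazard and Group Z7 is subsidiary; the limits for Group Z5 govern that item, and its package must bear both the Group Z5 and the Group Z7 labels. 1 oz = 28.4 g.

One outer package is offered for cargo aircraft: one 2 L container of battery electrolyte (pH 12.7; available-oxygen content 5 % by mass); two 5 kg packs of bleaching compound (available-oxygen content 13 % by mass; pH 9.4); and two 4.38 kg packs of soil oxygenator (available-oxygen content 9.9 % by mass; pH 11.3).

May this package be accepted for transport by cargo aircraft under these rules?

With pH 12.7 (≥ 12.5), the battery electrolyte falls in Group Z2.
Bleaching compound: available-oxygen content 13 % by mass > 8.5 % by mass → Group Z9 (Oxidizer).
Soil oxygenator: available-oxygen content 9.9 % by mass > 8.5 % by mass → Group Z9 (Oxidizer).
Group Z2 quantity: 2 L.
That is within the Group Z2 cargo aircraft limit of 2.5 L.
Total Group Z9: (two 5 kg packs = 10 kg) + (two 4.38 kg packs = 8.76 kg) = 18.76 kg.
18.76 kg is within the cargo aircraft limit of 25 kg for Group Z9.
Every hazard group is within its cargo aircraft limit and no segregation rule is violated.

Yes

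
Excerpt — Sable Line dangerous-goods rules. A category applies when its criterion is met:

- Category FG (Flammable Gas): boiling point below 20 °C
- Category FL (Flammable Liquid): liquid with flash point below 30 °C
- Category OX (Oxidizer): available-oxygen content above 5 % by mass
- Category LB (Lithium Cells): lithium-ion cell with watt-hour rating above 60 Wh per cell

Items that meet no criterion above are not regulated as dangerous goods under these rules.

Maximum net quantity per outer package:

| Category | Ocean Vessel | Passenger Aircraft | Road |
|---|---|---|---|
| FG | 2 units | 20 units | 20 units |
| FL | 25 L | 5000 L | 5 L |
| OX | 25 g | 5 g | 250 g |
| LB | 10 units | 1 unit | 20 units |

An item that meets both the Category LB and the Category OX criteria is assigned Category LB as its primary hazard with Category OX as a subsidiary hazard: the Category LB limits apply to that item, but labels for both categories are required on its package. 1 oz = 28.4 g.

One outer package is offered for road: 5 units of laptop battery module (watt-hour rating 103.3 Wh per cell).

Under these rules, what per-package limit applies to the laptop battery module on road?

20 units

Laptop battery module: watt-hour rating 103.3 Wh per cell > 60 Wh per cell → Category LB (Lithium Cells).
The road limit for Category LB is 20 units.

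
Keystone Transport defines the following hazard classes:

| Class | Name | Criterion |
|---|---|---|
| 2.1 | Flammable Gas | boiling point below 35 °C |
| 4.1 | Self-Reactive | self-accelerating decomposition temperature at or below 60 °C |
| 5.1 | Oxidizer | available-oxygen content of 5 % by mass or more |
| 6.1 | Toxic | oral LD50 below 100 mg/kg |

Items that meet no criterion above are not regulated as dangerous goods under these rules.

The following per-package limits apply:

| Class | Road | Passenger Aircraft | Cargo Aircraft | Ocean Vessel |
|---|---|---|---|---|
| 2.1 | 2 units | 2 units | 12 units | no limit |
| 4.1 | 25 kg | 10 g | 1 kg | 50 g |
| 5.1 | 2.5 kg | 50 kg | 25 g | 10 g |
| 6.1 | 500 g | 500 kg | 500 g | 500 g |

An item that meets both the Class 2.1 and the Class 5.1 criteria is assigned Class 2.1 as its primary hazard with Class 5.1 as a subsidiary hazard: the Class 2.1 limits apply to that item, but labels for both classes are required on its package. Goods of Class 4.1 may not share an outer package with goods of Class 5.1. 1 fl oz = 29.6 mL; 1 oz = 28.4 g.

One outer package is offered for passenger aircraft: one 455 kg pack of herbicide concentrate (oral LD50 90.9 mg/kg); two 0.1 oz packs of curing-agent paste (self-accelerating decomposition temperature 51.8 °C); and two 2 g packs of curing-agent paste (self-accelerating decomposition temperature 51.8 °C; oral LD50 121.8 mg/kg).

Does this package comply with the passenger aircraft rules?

Herbicide concentrate: oral LD50 90.9 mg/kg < 100 mg/kg → Class 6.1 (Toxic).
Self-accelerating decomposition temperature 51.8 °C meets the Class 4.1 criterion (Self-Reactive), so the curing-agent paste is Class 4.1.
With self-accelerating decomposition temperature 51.8 °C (≤ 60 °C), the curing-agent paste falls in Class 4.1.
Class 4.1 net quantity: (two 0.1 oz packs = 5.68 g) + (two 2 g packs = 4 g) = 9.68 g.
9.68 g is within the passenger aircraft limit of 10 g for Class 4.1.
Class 6.1 quantity: 455 kg.
455 kg is within the passenger aircraft limit of 500 kg for Class 6.1.
The segregation rule (Class 4.1 with Class 5.1) does not apply to Class 4.1 with Class 6.1.
Every hazard class is within its passenger aircraft limit and no segregation rule is violated.

Yes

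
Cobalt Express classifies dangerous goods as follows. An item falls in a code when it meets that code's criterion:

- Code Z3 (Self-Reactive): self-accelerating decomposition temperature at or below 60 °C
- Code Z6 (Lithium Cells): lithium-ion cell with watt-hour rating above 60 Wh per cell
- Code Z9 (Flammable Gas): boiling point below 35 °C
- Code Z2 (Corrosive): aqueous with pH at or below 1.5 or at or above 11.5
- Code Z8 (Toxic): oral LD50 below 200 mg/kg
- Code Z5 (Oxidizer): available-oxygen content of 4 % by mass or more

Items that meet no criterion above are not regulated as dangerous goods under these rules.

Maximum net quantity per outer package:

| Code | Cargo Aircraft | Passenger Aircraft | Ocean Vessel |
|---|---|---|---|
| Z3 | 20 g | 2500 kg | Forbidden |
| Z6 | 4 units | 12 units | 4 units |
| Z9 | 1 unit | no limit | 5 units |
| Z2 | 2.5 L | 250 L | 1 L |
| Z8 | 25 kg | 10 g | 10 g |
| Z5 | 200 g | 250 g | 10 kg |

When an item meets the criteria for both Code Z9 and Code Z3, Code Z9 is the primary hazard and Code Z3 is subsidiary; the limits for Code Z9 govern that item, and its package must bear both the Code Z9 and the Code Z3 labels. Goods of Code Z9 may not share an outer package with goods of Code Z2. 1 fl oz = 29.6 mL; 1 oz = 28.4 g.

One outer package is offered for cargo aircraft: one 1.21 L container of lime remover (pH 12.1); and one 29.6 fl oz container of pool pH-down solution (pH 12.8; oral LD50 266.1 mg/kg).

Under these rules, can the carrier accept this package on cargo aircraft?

Yes

With pH 12.1 (≥ 11.5), the lime remover falls in Code Z2.
Pool pH-down solution: pH 12.8 ≥ 11.5 → Code Z2 (Corrosive).
Total Code Z2: 1.21 L + (one 29.6 fl oz container = 876.16 mL) = 2086.16 mL.
2086.16 mL ≤ 2.5 L (cargo aircraft limit, Code Z2) — within limit.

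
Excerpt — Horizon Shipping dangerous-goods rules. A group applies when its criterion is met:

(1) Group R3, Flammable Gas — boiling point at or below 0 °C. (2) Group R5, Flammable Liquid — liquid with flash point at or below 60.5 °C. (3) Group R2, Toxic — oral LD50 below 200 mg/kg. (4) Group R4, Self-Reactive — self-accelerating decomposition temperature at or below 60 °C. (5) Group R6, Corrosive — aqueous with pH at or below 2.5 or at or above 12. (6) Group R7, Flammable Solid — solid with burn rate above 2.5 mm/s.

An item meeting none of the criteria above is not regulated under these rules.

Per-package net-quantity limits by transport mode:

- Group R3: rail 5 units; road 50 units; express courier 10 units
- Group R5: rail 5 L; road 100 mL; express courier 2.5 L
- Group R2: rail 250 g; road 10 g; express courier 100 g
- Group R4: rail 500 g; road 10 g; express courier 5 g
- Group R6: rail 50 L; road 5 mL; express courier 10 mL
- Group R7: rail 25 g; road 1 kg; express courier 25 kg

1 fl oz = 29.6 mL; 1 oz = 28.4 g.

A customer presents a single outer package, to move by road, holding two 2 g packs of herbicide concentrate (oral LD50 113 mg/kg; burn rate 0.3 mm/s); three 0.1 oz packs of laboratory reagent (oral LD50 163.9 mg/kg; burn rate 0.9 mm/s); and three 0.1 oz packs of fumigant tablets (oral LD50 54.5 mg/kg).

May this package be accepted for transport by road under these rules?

No

Herbicide concentrate: oral LD50 113 mg/kg < 200 mg/kg → Group R2 (Toxic).
With oral LD50 163.9 mg/kg (< 200 mg/kg), the laboratory reagent falls in Group R2.
Fumigant tablets: oral LD50 54.5 mg/kg < 200 mg/kg → Group R2 (Toxic).
Total Group R2: (two 2 g packs = 4 g) + (three 0.1 oz packs = 8.52 g) + (three 0.1 oz packs = 8.52 g) = 21.04 g.
21.04 g > 10 g (road limit, Group R2) — over the limit.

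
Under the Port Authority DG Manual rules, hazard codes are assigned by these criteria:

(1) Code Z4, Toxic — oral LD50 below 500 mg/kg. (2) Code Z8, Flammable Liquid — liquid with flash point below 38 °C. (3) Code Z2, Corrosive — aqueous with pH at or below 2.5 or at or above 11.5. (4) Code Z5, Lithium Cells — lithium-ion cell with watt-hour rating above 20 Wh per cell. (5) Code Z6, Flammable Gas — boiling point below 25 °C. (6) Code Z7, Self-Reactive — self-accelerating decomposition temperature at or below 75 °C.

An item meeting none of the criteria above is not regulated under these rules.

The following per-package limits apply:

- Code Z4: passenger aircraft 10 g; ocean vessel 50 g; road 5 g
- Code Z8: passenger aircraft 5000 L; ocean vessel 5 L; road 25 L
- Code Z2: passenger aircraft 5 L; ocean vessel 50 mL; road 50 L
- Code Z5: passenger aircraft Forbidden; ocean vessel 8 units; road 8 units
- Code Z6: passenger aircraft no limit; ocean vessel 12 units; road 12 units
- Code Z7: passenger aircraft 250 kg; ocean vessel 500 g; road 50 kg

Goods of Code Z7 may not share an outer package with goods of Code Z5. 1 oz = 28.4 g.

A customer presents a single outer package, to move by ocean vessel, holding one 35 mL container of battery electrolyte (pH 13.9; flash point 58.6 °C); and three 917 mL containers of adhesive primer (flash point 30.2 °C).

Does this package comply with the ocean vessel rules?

Yes

With pH 13.9 (≥ 11.5), the battery electrolyte falls in Code Z2.
The adhesive primer has flash point 30.2 °C, which is < 38 °C, so it is Code Z8 (Flammable Liquid).
Code Z2 quantity: 35 mL.
35 mL ≤ 50 mL (ocean vessel limit, Code Z2) — within limit.
Code Z8 quantity: three 917 mL containers = 2.751 L.
2.751 L ≤ 5 L (ocean vessel limit, Code Z8) — within limit.
The segregation rule (Code Z7 with Code Z5) does not apply to Code Z2 with Code Z8.
Every hazard code is within its ocean vessel limit and no segregation rule is violated.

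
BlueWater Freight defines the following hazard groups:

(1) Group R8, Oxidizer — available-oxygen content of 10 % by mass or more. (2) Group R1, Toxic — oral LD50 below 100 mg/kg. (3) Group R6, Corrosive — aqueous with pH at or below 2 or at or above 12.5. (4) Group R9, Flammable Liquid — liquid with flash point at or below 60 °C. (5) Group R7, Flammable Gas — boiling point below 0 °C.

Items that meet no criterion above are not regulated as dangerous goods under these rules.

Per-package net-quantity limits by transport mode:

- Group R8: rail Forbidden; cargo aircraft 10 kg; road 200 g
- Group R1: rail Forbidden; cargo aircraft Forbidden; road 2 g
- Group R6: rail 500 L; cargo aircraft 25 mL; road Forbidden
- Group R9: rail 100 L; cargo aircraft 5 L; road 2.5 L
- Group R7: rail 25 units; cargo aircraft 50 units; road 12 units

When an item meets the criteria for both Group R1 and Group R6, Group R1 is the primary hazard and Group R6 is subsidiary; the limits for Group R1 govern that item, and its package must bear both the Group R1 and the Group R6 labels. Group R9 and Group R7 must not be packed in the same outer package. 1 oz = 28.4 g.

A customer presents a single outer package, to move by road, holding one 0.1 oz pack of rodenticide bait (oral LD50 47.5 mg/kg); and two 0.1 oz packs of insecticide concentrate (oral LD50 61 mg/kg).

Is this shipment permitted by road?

No

Rodenticide bait: oral LD50 47.5 mg/kg < 100 mg/kg → Group R1 (Toxic).
With oral LD50 61 mg/kg (< 100 mg/kg), the insecticide concentrate falls in Group R1.
Group R1 net quantity: (one 0.1 oz pack = 2.84 g) + (two 0.1 oz packs = 5.68 g) = 8.52 g.
8.52 g exceeds the road limit of 2 g for Group R1.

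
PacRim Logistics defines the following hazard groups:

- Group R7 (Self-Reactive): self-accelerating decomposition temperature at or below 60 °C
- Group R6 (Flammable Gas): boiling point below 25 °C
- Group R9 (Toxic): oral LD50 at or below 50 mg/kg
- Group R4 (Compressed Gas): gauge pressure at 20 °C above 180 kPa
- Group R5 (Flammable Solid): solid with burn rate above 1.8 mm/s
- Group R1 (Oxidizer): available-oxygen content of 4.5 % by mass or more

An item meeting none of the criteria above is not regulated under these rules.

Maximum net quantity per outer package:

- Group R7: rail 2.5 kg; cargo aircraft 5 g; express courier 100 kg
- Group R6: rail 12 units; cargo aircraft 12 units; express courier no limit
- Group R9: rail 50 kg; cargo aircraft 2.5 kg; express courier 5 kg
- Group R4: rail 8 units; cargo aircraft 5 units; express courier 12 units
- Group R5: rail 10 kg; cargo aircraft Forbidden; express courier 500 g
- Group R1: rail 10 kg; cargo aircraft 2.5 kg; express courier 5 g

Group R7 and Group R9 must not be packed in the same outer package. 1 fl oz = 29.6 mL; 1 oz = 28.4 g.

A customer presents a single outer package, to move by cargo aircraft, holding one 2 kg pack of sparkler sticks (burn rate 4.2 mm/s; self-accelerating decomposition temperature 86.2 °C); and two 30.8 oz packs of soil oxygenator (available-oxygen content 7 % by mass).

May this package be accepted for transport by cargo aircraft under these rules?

No

With burn rate 4.2 mm/s (> 1.8 mm/s), the sparkler sticks fall in Group R5.
Soil oxygenator: available-oxygen content 7 % by mass ≥ 4.5 % by mass → Group R1 (Oxidizer).
Group R5 quantity: 2 kg.
By cargo aircraft, Group R5 is Forbidden regardless of quantity.
Group R1 quantity: two 30.8 oz packs = 1749.44 g.
1749.44 g is within the cargo aircraft limit of 2.5 kg for Group R1.
The segregation rule (Group R7 with Group R9) does not apply to Group R5 with Group R1.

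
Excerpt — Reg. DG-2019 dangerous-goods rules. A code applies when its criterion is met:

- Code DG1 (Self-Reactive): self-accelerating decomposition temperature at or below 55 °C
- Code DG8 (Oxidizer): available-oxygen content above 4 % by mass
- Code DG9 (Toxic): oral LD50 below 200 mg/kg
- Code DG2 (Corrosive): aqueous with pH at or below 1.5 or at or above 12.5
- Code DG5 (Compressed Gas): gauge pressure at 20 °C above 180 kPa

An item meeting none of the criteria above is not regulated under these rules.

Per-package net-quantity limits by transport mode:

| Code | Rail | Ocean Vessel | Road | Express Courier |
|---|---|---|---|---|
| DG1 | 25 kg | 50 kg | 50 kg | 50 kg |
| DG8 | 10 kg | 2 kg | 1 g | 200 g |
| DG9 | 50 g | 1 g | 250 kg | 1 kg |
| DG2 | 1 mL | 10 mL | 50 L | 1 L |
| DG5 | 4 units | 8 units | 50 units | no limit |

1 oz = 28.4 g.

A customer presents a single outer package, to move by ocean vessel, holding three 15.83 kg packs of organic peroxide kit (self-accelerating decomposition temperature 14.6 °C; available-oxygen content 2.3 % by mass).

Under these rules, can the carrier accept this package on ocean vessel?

Yes

With self-accelerating decomposition temperature 14.6 °C (≤ 55 °C), the organic peroxide kit falls in Code DG1.
Code DG1 quantity: three 15.83 kg packs = 47.49 kg.
47.49 kg is within the ocean vessel limit of 50 kg for Code DG1.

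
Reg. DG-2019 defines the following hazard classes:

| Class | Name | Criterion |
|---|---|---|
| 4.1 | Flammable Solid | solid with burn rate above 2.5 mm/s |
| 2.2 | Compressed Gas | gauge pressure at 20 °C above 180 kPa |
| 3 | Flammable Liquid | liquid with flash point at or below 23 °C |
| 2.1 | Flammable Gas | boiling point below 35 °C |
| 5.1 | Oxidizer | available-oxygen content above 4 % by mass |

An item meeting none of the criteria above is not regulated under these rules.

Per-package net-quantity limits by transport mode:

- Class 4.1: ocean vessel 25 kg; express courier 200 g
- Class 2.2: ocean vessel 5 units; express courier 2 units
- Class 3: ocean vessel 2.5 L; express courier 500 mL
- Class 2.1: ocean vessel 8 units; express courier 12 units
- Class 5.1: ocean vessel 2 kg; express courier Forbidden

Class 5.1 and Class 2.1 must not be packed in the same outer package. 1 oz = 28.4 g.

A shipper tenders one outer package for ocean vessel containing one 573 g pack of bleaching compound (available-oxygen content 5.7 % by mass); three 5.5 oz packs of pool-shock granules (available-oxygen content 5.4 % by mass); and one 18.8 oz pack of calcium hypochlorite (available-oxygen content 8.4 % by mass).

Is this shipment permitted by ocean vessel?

Yes

Available-oxygen content 5.7 % by mass meets the Class 5.1 criterion (Oxidizer), so the bleaching compound is Class 5.1.
Pool-shock granules: available-oxygen content 5.4 % by mass > 4 % by mass → Class 5.1 (Oxidizer).
With available-oxygen content 8.4 % by mass (> 4 % by mass), the calcium hypochlorite falls in Class 5.1.
Total Class 5.1: 573 g + (three 5.5 oz packs = 468.6 g) + (one 18.8 oz pack = 533.92 g) = 1575.52 g.
1575.52 g ≤ 2 kg (ocean vessel limit, Class 5.1) — within limit.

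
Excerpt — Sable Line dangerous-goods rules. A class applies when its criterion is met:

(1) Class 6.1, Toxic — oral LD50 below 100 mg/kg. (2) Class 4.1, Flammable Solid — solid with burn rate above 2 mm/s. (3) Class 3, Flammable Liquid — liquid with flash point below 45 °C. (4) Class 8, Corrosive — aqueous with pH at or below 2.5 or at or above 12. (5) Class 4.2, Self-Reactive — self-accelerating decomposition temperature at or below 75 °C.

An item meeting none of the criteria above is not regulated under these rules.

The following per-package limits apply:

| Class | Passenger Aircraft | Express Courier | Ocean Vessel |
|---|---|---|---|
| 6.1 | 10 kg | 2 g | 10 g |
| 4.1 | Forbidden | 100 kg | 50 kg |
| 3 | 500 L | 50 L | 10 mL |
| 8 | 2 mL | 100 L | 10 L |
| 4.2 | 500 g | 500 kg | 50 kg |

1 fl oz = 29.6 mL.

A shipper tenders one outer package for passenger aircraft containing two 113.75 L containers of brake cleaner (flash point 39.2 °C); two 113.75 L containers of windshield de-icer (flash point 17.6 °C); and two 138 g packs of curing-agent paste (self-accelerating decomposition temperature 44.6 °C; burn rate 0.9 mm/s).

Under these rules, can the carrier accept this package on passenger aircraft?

The brake cleaner has flash point 39.2 °C, which is < 45 °C, so it is Class 3 (Flammable Liquid).
Windshield de-icer: flash point 17.6 °C < 45 °C → Class 3 (Flammable Liquid).
Self-accelerating decomposition temperature 44.6 °C meets the Class 4.2 criterion (Self-Reactive), so the curing-agent paste is Class 4.2.
Class 3 net quantity: (two 113.75 L containers = 227.5 L) + (two 113.75 L containers = 227.5 L) = 455 L.
That is within the Class 3 passenger aircraft limit of 500 L.
Class 4.2 quantity: two 138 g packs = 276 g.
276 g is within the passenger aircraft limit of 500 g for Class 4.2.
Every hazard class is within its passenger aircraft limit and no segregation rule is violated.

Yes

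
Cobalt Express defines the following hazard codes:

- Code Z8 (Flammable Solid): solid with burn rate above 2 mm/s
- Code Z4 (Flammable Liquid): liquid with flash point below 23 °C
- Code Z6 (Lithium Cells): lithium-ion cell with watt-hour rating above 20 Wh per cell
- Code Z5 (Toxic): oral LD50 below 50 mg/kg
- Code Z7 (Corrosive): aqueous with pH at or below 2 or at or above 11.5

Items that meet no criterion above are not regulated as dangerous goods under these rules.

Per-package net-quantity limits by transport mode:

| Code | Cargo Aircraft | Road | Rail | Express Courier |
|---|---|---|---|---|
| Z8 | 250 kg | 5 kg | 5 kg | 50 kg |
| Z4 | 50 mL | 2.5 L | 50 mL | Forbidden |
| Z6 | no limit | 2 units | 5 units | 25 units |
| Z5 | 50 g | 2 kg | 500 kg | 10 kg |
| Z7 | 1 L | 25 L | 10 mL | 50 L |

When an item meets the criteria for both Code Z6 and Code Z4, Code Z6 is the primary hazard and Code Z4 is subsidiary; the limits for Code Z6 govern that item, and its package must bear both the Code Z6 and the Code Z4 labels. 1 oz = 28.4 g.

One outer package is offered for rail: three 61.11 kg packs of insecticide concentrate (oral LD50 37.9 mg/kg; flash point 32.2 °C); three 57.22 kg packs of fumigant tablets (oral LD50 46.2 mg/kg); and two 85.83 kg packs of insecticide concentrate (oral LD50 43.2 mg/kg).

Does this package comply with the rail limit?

No

Oral LD50 37.9 mg/kg meets the Code Z5 criterion (Toxic), so the insecticide concentrate is Code Z5.
Fumigant tablets: oral LD50 46.2 mg/kg < 50 mg/kg → Code Z5 (Toxic).
Oral LD50 43.2 mg/kg meets the Code Z5 criterion (Toxic), so the insecticide concentrate is Code Z5.
Total Code Z5: (three 61.11 kg packs = 183.33 kg) + (three 57.22 kg packs = 171.66 kg) + (two 85.83 kg packs = 171.66 kg) = 526.65 kg.
526.65 kg > 500 kg (rail limit, Code Z5) — over the limit.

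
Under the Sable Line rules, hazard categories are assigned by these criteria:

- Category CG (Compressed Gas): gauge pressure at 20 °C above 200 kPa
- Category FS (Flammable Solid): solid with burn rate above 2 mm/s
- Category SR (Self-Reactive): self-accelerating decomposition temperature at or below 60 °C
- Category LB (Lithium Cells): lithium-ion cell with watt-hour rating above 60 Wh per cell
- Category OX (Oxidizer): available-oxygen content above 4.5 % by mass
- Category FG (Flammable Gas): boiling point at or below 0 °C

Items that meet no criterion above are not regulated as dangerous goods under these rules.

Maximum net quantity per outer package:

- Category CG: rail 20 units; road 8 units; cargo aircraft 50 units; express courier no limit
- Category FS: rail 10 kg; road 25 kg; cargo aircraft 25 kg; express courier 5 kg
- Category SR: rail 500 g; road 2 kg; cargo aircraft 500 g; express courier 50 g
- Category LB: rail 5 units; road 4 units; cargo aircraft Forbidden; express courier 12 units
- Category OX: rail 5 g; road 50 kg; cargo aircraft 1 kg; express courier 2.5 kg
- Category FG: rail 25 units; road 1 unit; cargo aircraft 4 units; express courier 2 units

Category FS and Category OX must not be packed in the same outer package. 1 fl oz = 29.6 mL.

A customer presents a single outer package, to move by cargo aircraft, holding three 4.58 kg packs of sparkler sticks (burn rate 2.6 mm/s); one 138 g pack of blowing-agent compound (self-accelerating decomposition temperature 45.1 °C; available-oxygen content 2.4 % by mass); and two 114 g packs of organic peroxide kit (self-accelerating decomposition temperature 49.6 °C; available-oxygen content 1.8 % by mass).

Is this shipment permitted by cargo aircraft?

Burn rate 2.6 mm/s meets the Category FS criterion (Flammable Solid), so the sparkler sticks are Category FS.
Blowing-agent compound: self-accelerating decomposition temperature 45.1 °C ≤ 60 °C → Category SR (Self-Reactive).
The organic peroxide kit has self-accelerating decomposition temperature 49.6 °C, which is ≤ 60 °C, so it is Category SR (Self-Reactive).
Category FS quantity: three 4.58 kg packs = 13.74 kg.
13.74 kg is within the cargo aircraft limit of 25 kg for Category FS.
Total Category SR: 138 g + (two 114 g packs = 228 g) = 366 g.
That is within the Category SR cargo aircraft limit of 500 g.
The segregation rule (Category FS with Category OX) does not apply to Category FS with Category SR.
Every hazard category is within its cargo aircraft limit and no segregation rule is violated.

Yes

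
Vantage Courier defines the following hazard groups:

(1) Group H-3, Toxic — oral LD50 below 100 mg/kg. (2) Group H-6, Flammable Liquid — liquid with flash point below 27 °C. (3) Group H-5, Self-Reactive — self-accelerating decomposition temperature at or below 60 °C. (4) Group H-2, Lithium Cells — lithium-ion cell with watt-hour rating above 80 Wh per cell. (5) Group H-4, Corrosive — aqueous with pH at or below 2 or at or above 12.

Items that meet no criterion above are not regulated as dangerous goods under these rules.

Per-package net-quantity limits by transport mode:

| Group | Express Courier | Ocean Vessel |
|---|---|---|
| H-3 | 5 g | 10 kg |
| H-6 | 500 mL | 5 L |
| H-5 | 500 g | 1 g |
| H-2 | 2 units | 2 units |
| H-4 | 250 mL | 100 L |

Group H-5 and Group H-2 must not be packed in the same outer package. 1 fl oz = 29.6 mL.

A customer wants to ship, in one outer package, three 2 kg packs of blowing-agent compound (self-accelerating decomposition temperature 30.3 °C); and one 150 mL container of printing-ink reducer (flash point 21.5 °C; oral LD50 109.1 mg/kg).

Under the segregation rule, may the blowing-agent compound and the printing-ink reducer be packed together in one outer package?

Yes

Self-accelerating decomposition temperature 30.3 °C meets the Group H-5 criterion (Self-Reactive), so the blowing-agent compound is Group H-5.
The printing-ink reducer has flash point 21.5 °C, which is < 27 °C, so it is Group H-6 (Flammable Liquid).
No segregation rule bars Group H-5 with Group H-6.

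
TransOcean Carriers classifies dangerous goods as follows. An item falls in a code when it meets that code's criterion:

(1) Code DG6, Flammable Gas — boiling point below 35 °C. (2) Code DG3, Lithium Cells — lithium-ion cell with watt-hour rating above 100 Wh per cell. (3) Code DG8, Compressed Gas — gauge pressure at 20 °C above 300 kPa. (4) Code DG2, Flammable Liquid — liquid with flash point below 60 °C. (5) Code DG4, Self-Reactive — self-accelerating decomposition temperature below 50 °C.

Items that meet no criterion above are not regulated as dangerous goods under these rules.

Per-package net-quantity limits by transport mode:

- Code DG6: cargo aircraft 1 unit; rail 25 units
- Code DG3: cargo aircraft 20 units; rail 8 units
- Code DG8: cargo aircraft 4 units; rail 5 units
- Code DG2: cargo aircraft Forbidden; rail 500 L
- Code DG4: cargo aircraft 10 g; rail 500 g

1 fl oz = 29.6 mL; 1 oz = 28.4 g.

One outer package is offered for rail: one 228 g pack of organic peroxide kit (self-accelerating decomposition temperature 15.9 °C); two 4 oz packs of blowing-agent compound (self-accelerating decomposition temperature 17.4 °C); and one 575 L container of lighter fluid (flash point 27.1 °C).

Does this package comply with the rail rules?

No

The organic peroxide kit has self-accelerating decomposition temperature 15.9 °C, which is < 50 °C, so it is Code DG4 (Self-Reactive).
Self-accelerating decomposition temperature 17.4 °C meets the Code DG4 criterion (Self-Reactive), so the blowing-agent compound is Code DG4.
With flash point 27.1 °C (< 60 °C), the lighter fluid falls in Code DG2.
Code DG4 net quantity: 228 g + (two 4 oz packs = 227.2 g) = 455.2 g.
That is within the Code DG4 rail limit of 500 g.
Code DG2 quantity: 575 L.
That exceeds the Code DG2 rail limit of 500 L.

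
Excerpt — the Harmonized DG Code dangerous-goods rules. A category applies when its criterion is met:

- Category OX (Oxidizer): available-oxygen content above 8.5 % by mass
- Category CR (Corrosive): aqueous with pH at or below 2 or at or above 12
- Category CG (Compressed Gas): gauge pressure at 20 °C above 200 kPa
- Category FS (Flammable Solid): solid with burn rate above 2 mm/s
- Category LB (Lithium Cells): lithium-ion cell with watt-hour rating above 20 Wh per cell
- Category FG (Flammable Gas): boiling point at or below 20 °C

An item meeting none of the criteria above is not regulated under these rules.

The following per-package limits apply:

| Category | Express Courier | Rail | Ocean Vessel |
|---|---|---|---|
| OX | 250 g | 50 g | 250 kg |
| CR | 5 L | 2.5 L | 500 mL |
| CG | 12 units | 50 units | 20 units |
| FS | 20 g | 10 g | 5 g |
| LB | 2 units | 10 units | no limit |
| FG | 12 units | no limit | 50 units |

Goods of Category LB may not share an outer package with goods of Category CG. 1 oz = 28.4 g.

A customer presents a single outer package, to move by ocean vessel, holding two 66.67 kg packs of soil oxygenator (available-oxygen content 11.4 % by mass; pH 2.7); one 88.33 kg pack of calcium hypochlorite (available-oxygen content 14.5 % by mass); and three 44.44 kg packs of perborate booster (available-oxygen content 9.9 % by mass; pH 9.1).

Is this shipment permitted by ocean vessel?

No

With available-oxygen content 11.4 % by mass (> 8.5 % by mass), the soil oxygenator falls in Category OX.
Available-oxygen content 14.5 % by mass meets the Category OX criterion (Oxidizer), so the calcium hypochlorite is Category OX.
The perborate booster has available-oxygen content 9.9 % by mass, which is > 8.5 % by mass, so it is Category OX (Oxidizer).
Category OX net quantity: (two 66.67 kg packs = 133.34 kg) + 88.33 kg + (three 44.44 kg packs = 133.32 kg) = 354.99 kg.
354.99 kg > 250 kg (ocean vessel limit, Category OX) — over the limit.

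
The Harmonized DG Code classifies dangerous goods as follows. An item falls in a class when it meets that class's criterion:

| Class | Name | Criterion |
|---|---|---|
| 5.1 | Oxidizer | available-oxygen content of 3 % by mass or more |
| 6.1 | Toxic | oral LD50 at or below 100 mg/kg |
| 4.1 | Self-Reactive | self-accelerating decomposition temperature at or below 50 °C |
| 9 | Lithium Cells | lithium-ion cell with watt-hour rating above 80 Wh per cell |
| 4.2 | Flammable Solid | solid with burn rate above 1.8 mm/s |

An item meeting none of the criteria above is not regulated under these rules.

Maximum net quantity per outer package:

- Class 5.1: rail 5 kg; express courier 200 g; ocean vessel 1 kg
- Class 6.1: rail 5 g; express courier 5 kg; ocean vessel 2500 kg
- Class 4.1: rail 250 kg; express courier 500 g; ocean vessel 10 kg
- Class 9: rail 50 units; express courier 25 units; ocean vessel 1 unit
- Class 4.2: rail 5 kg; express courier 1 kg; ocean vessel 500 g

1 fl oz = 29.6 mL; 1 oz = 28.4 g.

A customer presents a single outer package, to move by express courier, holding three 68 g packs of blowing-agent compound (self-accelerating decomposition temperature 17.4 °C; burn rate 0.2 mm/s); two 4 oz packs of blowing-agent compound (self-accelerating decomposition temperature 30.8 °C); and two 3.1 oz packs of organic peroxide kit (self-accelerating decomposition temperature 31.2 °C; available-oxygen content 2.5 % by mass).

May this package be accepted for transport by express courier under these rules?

The blowing-agent compound has self-accelerating decomposition temperature 17.4 °C, which is ≤ 50 °C, so it is Class 4.1 (Self-Reactive).
The blowing-agent compound has self-accelerating decomposition temperature 30.8 °C, which is ≤ 50 °C, so it is Class 4.1 (Self-Reactive).
Self-accelerating decomposition temperature 31.2 °C meets the Class 4.1 criterion (Self-Reactive), so the organic peroxide kit is Class 4.1.
Class 4.1 net quantity: (three 68 g packs = 204 g) + (two 4 oz packs = 227.2 g) + (two 3.1 oz packs = 176.08 g) = 607.28 g.
607.28 g exceeds the express courier limit of 500 g for Class 4.1.

No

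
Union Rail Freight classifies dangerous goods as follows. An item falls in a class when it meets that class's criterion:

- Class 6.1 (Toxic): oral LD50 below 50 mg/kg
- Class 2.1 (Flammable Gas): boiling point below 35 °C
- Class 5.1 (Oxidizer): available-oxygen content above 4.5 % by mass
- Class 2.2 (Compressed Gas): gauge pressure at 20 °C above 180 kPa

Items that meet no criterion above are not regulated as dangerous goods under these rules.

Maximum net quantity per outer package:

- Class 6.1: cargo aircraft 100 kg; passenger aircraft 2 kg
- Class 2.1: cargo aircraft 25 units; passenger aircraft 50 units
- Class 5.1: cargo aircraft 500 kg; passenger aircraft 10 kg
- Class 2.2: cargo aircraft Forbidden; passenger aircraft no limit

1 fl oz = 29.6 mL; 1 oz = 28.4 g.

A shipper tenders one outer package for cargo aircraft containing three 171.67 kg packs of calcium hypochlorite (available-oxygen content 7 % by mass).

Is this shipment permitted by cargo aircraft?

Calcium hypochlorite: available-oxygen content 7 % by mass > 4.5 % by mass → Class 5.1 (Oxidizer).
Class 5.1 quantity: three 171.67 kg packs = 515.01 kg.
515.01 kg exceeds the cargo aircraft limit of 500 kg for Class 5.1.

No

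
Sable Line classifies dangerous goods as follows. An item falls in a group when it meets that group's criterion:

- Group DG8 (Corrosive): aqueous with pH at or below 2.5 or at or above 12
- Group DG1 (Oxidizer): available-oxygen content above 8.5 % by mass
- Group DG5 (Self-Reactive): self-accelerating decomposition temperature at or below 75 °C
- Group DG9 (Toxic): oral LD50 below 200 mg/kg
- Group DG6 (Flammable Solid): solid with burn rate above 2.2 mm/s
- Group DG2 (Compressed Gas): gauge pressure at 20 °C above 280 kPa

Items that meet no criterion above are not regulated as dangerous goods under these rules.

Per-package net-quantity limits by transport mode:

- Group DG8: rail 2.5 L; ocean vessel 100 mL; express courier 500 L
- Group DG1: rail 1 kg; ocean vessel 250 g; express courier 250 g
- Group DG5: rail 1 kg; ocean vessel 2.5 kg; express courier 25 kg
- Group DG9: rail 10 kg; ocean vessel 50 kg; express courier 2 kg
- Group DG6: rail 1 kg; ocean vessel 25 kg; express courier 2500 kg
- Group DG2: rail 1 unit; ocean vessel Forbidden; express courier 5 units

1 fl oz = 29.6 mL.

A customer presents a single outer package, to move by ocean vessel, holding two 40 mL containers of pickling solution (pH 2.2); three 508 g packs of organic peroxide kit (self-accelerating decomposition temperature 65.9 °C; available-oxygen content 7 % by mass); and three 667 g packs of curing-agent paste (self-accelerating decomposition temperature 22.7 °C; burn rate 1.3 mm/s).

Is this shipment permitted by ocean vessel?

No

The pickling solution has pH 2.2, which is ≤ 2.5, so it is Group DG8 (Corrosive).
The organic peroxide kit has self-accelerating decomposition temperature 65.9 °C, which is ≤ 75 °C, so it is Group DG5 (Self-Reactive).
Curing-agent paste: self-accelerating decomposition temperature 22.7 °C ≤ 75 °C → Group DG5 (Self-Reactive).
Group DG8 quantity: two 40 mL containers = 80 mL.
80 mL ≤ 100 mL (ocean vessel limit, Group DG8) — within limit.
Group DG5 net quantity: (three 508 g packs = 1.524 kg) + (three 667 g packs = 2.001 kg) = 3.525 kg.
3.525 kg > 2.5 kg (ocean vessel limit, Group DG5) — over the limit.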